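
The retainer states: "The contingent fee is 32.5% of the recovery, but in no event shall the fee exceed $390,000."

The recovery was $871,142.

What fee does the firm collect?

32.5% of $871,142 = $283,121.15
That is under the $390,000 cap.

$283,121.15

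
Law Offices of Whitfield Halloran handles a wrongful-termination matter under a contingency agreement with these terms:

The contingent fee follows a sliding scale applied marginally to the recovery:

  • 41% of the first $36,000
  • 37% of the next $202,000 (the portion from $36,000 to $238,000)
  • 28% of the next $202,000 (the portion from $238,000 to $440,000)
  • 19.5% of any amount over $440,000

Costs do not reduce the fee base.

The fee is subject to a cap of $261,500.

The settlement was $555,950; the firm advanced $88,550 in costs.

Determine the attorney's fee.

$168,670.25

Fee base is the gross recovery, $555,950; costs are reimbursed separately.
First $36,000 at 41% = $14,760.00
Next $202,000 at 37% = $74,740.00
Next $202,000 at 28% = $56,560.00
Remaining $115,950 at 19.5% = $22,610.25
Fee: $14,760.00 + $74,740.00 + $56,560.00 + $22,610.25 = $168,670.25
$168,670.25 is under the $261,500 cap.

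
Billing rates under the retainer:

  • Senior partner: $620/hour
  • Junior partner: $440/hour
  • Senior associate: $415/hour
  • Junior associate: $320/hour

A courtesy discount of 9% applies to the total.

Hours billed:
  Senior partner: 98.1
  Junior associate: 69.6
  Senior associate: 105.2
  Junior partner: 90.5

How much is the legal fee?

Senior partner: 98.1 × $620 = $60,822.00
Junior partner: 90.5 × $440 = $39,820.00
Senior associate: 105.2 × $415 = $43,658.00
Junior associate: 69.6 × $320 = $22,272.00
Subtotal: $166,572.00
Less 9% discount: −$14,991.48
Total: $166,572.00 − $14,991.48 = $151,580.52

$151,580.52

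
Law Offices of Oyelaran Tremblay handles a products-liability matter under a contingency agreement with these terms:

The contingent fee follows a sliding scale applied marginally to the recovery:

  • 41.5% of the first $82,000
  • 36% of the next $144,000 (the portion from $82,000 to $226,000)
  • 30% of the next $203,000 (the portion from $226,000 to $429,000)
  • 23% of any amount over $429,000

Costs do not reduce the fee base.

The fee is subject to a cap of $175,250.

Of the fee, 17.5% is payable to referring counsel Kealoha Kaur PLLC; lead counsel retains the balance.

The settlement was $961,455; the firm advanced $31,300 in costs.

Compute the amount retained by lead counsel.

$144,581.25

Fee base is the gross recovery, $961,455; costs are reimbursed separately.
First $82,000 at 41.5% = $34,030.00
Next $144,000 at 36% = $51,840.00
Next $203,000 at 30% = $60,900.00
Remaining $532,455 at 23% = $122,464.65
Fee: $34,030.00 + $51,840.00 + $60,900.00 + $122,464.65 = $269,234.65
$269,234.65 exceeds the $175,250 cap, so the fee is capped at $175,250.00.
Referral share: 17.5% of $175,250.00 = $30,668.75; lead counsel retains $175,250.00 − $30,668.75 = $144,581.25.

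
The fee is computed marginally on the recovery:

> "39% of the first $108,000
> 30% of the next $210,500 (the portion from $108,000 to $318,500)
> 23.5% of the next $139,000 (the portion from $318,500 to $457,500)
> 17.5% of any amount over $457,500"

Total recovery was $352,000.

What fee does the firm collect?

$113,142.50

First $108,000 at 39% = $42,120.00
Next $210,500 at 30% = $63,150.00
Remaining $33,500 at 23.5% = $7,872.50
Fee: $42,120.00 + $63,150.00 + $7,872.50 = $113,142.50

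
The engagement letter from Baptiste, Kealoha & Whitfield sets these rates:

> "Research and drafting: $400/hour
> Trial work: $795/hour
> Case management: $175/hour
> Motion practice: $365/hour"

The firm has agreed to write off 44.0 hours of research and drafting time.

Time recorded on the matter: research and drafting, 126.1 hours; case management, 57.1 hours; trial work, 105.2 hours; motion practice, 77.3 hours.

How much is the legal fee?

$154,681.00

Research and drafting: 126.1 × $400 = $50,440.00
Trial work: 105.2 × $795 = $83,634.00
Case management: 57.1 × $175 = $9,992.50
Motion practice: 77.3 × $365 = $28,214.50
Subtotal: $172,281.00
Write-off: 44.0 × $400 = $17,600.00
Total: $172,281.00 − $17,600.00 = $154,681.00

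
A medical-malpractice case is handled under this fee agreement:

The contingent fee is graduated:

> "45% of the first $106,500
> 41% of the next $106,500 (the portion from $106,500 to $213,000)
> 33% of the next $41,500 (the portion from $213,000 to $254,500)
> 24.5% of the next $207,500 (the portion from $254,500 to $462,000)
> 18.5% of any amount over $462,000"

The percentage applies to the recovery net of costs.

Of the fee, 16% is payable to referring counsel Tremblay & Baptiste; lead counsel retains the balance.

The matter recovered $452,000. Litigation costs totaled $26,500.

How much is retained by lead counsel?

$123,631.20

Fee base (net of costs): $452,000 − $26,500 = $425,500
First $106,500 at 45% = $47,925.00
Next $106,500 at 41% = $43,665.00
Next $41,500 at 33% = $13,695.00
Remaining $171,000 at 24.5% = $41,895.00
Fee: $47,925.00 + $43,665.00 + $13,695.00 + $41,895.00 = $147,180.00
Referral share: 16% of $147,180.00 = $23,548.80; lead counsel retains $147,180.00 − $23,548.80 = $123,631.20.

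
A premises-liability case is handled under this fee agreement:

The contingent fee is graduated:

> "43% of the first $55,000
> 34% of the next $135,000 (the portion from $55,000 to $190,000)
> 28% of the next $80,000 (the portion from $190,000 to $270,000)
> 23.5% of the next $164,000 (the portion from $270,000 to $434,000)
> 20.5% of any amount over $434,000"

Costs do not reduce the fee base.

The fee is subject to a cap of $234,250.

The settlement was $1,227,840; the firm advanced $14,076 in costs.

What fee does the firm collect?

Fee base is the gross recovery, $1,227,840; costs are reimbursed separately.
First $55,000 at 43% = $23,650.00
Next $135,000 at 34% = $45,900.00
Next $80,000 at 28% = $22,400.00
Next $164,000 at 23.5% = $38,540.00
Remaining $793,840 at 20.5% = $162,737.20
Fee: $23,650.00 + $45,900.00 + $22,400.00 + $38,540.00 + $162,737.20 = $293,227.20
$293,227.20 exceeds the $234,250 cap, so the fee is capped at $234,250.00.

$234,250.00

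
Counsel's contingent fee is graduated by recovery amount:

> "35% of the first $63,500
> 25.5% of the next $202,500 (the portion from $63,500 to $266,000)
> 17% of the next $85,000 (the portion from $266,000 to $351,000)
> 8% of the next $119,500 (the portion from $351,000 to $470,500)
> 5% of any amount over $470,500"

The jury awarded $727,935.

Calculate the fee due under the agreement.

First $63,500 at 35% = $22,225.00
Next $202,500 at 25.5% = $51,637.50
Next $85,000 at 17% = $14,450.00
Next $119,500 at 8% = $9,560.00
Remaining $257,435 at 5% = $12,871.75
Fee: $22,225.00 + $51,637.50 + $14,450.00 + $9,560.00 + $12,871.75 = $110,744.25

$110,744.25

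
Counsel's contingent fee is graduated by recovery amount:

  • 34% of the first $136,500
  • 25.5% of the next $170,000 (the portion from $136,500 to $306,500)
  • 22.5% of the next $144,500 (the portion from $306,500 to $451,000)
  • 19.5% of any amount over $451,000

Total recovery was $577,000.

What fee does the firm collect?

First $136,500 at 34% = $46,410.00
Next $170,000 at 25.5% = $43,350.00
Next $144,500 at 22.5% = $32,512.50
Remaining $126,000 at 19.5% = $24,570.00
Fee: $46,410.00 + $43,350.00 + $32,512.50 + $24,570.00 = $146,842.50

$146,842.50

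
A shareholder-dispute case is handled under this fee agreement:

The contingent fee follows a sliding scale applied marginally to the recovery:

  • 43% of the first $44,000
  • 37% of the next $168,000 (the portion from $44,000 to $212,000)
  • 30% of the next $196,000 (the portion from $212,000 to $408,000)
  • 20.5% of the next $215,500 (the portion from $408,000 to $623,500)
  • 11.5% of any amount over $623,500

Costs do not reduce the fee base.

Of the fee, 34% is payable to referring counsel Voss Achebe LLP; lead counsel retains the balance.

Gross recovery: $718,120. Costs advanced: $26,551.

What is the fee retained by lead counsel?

$128,659.61

Fee base is the gross recovery, $718,120; costs are reimbursed separately.
First $44,000 at 43% = $18,920.00
Next $168,000 at 37% = $62,160.00
Next $196,000 at 30% = $58,800.00
Next $215,500 at 20.5% = $44,177.50
Remaining $94,620 at 11.5% = $10,881.30
Fee: $18,920.00 + $62,160.00 + $58,800.00 + $44,177.50 + $10,881.30 = $194,938.80
Referral share: 34% of $194,938.80 = $66,279.19; lead counsel retains $194,938.80 − $66,279.19 = $128,659.61.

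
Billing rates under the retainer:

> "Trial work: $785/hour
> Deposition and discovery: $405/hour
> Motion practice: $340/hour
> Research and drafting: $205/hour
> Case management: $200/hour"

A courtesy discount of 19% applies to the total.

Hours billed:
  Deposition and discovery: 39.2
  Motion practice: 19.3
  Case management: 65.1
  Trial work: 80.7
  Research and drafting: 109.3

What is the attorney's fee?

Trial work: 80.7 × $785 = $63,349.50
Deposition and discovery: 39.2 × $405 = $15,876.00
Motion practice: 19.3 × $340 = $6,562.00
Research and drafting: 109.3 × $205 = $22,406.50
Case management: 65.1 × $200 = $13,020.00
Subtotal: $121,214.00
Less 19% discount: −$23,030.66
Total: $121,214.00 − $23,030.66 = $98,183.34

$98,183.34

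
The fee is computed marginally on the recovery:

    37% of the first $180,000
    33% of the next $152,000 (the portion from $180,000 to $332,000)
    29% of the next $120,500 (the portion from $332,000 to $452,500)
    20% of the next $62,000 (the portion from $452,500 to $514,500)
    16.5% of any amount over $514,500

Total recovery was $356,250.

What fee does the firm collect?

First $180,000 at 37% = $66,600.00
Next $152,000 at 33% = $50,160.00
Remaining $24,250 at 29% = $7,032.50
Fee: $66,600.00 + $50,160.00 + $7,032.50 = $123,792.50

$123,792.50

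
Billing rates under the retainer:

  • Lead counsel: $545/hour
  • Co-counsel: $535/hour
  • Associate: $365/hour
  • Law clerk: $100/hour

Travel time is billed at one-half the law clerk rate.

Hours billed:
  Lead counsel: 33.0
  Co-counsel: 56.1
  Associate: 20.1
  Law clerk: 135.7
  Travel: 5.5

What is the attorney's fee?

$69,180.00

Lead counsel: 33.0 × $545 = $17,985.00
Co-counsel: 56.1 × $535 = $30,013.50
Associate: 20.1 × $365 = $7,336.50
Law clerk: 135.7 × $100 = $13,570.00
Subtotal: $17,985.00 + $30,013.50 + $7,336.50 + $13,570.00 = $68,905.00
Travel: 5.5 × ($100 ÷ 2) = 5.5 × $50.00 = $275.00
Total: $68,905.00 + $275.00 = $69,180.00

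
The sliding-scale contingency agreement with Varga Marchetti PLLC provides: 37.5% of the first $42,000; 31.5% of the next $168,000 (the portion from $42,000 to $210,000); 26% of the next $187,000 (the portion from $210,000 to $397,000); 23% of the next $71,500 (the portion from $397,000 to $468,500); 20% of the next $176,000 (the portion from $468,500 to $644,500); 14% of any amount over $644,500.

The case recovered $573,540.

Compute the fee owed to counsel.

$154,743.00

First $42,000 at 37.5% = $15,750.00
Next $168,000 at 31.5% = $52,920.00
Next $187,000 at 26% = $48,620.00
Next $71,500 at 23% = $16,445.00
Remaining $105,040 at 20% = $21,008.00
Fee: $15,750.00 + $52,920.00 + $48,620.00 + $16,445.00 + $21,008.00 = $154,743.00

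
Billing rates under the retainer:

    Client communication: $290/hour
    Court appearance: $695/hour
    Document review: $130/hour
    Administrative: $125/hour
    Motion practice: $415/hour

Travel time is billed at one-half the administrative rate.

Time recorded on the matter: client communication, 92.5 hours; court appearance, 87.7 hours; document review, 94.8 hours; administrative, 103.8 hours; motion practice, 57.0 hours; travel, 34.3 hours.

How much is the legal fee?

Client communication: 92.5 × $290 = $26,825.00
Court appearance: 87.7 × $695 = $60,951.50
Document review: 94.8 × $130 = $12,324.00
Administrative: 103.8 × $125 = $12,975.00
Motion practice: 57.0 × $415 = $23,655.00
Subtotal: $26,825.00 + $60,951.50 + $12,324.00 + $12,975.00 + $23,655.00 = $136,730.50
Travel: 34.3 × ($125 ÷ 2) = 34.3 × $62.50 = $2,143.75
Total: $136,730.50 + $2,143.75 = $138,874.25

$138,874.25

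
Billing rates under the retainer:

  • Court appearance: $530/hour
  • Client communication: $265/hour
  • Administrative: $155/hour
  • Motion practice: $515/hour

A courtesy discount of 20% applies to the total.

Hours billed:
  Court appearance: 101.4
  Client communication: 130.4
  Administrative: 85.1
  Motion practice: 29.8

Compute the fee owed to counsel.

$93,468.40

Court appearance: 101.4 × $530 = $53,742.00
Client communication: 130.4 × $265 = $34,556.00
Administrative: 85.1 × $155 = $13,190.50
Motion practice: 29.8 × $515 = $15,347.00
Subtotal: $116,835.50
Less 20% discount: −$23,367.10
Total: $116,835.50 − $23,367.10 = $93,468.40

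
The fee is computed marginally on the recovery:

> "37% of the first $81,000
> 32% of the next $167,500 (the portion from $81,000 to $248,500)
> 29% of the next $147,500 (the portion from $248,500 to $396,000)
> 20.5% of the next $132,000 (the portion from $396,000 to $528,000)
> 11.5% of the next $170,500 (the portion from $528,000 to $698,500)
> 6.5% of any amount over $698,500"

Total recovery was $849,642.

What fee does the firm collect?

First $81,000 at 37% = $29,970.00
Next $167,500 at 32% = $53,600.00
Next $147,500 at 29% = $42,775.00
Next $132,000 at 20.5% = $27,060.00
Next $170,500 at 11.5% = $19,607.50
Remaining $151,142 at 6.5% = $9,824.23
Fee: $29,970.00 + $53,600.00 + $42,775.00 + $27,060.00 + $19,607.50 + $9,824.23 = $182,836.73

$182,836.73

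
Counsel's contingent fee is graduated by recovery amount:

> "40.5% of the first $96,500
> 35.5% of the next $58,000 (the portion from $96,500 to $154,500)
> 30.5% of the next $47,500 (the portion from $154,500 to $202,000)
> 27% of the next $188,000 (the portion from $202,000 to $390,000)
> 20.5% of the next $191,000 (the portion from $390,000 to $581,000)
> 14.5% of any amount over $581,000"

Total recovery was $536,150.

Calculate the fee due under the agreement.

First $96,500 at 40.5% = $39,082.50
Next $58,000 at 35.5% = $20,590.00
Next $47,500 at 30.5% = $14,487.50
Next $188,000 at 27% = $50,760.00
Remaining $146,150 at 20.5% = $29,960.75
Fee: $39,082.50 + $20,590.00 + $14,487.50 + $50,760.00 + $29,960.75 = $154,880.75

$154,880.75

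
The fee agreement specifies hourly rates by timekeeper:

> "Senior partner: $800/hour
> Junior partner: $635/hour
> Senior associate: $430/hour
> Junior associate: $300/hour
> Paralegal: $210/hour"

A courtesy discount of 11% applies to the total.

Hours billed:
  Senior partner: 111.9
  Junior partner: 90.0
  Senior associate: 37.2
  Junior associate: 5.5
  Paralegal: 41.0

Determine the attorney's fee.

$153,904.14

Senior partner: 111.9 × $800 = $89,520.00
Junior partner: 90.0 × $635 = $57,150.00
Senior associate: 37.2 × $430 = $15,996.00
Junior associate: 5.5 × $300 = $1,650.00
Paralegal: 41.0 × $210 = $8,610.00
Subtotal: $172,926.00
Less 11% discount: −$19,021.86
Total: $172,926.00 − $19,021.86 = $153,904.14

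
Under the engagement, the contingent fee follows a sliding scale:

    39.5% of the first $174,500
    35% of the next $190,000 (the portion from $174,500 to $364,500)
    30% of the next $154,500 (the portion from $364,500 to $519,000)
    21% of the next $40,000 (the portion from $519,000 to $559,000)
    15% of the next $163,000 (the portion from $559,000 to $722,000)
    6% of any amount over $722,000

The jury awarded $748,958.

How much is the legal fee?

First $174,500 at 39.5% = $68,927.50
Next $190,000 at 35% = $66,500.00
Next $154,500 at 30% = $46,350.00
Next $40,000 at 21% = $8,400.00
Next $163,000 at 15% = $24,450.00
Remaining $26,958 at 6% = $1,617.48
Fee: $68,927.50 + $66,500.00 + $46,350.00 + $8,400.00 + $24,450.00 + $1,617.48 = $216,244.98

$216,244.98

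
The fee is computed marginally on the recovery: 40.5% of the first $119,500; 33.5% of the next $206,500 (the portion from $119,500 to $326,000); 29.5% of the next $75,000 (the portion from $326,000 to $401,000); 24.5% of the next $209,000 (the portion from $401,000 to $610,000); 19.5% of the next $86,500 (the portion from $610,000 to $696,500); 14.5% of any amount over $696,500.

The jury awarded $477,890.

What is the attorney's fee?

First $119,500 at 40.5% = $48,397.50
Next $206,500 at 33.5% = $69,177.50
Next $75,000 at 29.5% = $22,125.00
Remaining $76,890 at 24.5% = $18,838.05
Fee: $48,397.50 + $69,177.50 + $22,125.00 + $18,838.05 = $158,538.05

$158,538.05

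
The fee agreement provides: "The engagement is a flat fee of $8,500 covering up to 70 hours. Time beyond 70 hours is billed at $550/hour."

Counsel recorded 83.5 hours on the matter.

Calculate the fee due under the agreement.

Flat fee: $8,500.00
Excess hours: 83.5 − 70 = 13.5
Overrun: 13.5 × $550 = $7,425.00
Total: $8,500.00 + $7,425.00 = $15,925.00

$15,925.00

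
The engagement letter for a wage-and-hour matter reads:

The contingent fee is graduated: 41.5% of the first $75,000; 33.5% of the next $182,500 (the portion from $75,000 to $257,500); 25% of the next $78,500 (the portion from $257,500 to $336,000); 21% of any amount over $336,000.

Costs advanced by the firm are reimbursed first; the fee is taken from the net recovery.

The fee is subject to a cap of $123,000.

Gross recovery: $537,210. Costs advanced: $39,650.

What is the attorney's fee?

Fee base (net of costs): $537,210 − $39,650 = $497,560
First $75,000 at 41.5% = $31,125.00
Next $182,500 at 33.5% = $61,137.50
Next $78,500 at 25% = $19,625.00
Remaining $161,560 at 21% = $33,927.60
Fee: $31,125.00 + $61,137.50 + $19,625.00 + $33,927.60 = $145,815.10
$145,815.10 exceeds the $123,000 cap, so the fee is capped at $123,000.00.

$123,000.00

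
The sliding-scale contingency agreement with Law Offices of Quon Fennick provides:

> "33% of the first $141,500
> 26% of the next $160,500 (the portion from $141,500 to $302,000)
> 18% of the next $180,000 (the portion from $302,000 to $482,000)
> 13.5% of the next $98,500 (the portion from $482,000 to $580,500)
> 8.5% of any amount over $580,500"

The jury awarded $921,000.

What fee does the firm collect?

$163,065.00

First $141,500 at 33% = $46,695.00
Next $160,500 at 26% = $41,730.00
Next $180,000 at 18% = $32,400.00
Next $98,500 at 13.5% = $13,297.50
Remaining $340,500 at 8.5% = $28,942.50
Fee: $46,695.00 + $41,730.00 + $32,400.00 + $13,297.50 + $28,942.50 = $163,065.00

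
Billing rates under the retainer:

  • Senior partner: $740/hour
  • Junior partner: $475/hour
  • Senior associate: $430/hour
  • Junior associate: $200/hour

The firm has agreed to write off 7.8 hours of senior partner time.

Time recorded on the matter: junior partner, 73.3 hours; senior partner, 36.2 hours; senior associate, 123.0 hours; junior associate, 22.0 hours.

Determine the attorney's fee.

Senior partner: 36.2 × $740 = $26,788.00
Junior partner: 73.3 × $475 = $34,817.50
Senior associate: 123.0 × $430 = $52,890.00
Junior associate: 22.0 × $200 = $4,400.00
Subtotal: $118,895.50
Write-off: 7.8 × $740 = $5,772.00
Total: $118,895.50 − $5,772.00 = $113,123.50

$113,123.50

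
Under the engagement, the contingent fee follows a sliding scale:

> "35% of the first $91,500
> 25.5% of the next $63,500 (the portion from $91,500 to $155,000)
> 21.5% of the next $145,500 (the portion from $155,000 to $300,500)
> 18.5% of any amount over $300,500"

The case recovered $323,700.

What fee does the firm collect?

$83,792.00

First $91,500 at 35% = $32,025.00
Next $63,500 at 25.5% = $16,192.50
Next $145,500 at 21.5% = $31,282.50
Remaining $23,200 at 18.5% = $4,292.00
Fee: $32,025.00 + $16,192.50 + $31,282.50 + $4,292.00 = $83,792.00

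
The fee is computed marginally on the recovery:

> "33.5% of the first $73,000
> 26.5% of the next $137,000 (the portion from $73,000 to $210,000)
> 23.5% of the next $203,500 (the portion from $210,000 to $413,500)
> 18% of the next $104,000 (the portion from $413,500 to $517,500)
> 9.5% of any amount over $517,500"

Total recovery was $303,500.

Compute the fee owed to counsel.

First $73,000 at 33.5% = $24,455.00
Next $137,000 at 26.5% = $36,305.00
Remaining $93,500 at 23.5% = $21,972.50
Fee: $24,455.00 + $36,305.00 + $21,972.50 = $82,732.50

$82,732.50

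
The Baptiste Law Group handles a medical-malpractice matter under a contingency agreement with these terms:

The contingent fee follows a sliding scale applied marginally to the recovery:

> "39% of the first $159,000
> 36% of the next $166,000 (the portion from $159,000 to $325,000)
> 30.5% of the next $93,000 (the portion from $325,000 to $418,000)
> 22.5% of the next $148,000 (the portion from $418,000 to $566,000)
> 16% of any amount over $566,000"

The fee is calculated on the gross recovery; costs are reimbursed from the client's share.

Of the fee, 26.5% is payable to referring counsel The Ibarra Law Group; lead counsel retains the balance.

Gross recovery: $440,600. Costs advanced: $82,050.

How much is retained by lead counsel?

$114,086.70

Fee base is the gross recovery, $440,600; costs are reimbursed separately.
First $159,000 at 39% = $62,010.00
Next $166,000 at 36% = $59,760.00
Next $93,000 at 30.5% = $28,365.00
Remaining $22,600 at 22.5% = $5,085.00
Fee: $62,010.00 + $59,760.00 + $28,365.00 + $5,085.00 = $155,220.00
Referral share: 26.5% of $155,220.00 = $41,133.30; lead counsel retains $155,220.00 − $41,133.30 = $114,086.70.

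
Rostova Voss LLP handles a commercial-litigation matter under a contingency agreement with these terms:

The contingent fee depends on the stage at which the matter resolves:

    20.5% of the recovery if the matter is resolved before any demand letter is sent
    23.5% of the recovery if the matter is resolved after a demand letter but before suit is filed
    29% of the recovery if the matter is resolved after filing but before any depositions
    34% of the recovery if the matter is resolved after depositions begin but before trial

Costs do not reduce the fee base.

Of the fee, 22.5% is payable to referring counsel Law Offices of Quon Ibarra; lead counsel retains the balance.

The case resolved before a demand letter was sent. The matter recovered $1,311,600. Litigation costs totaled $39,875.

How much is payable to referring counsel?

Fee base is the gross recovery, $1,311,600; costs are reimbursed separately.
The matter resolved before a demand letter was sent, so the 20.5% rate applies.
$1,311,600 × 20.5% = $268,878.00
Referral share: 22.5% of $268,878.00 = $60,497.55; lead counsel retains $268,878.00 − $60,497.55 = $208,380.45.

$60,497.55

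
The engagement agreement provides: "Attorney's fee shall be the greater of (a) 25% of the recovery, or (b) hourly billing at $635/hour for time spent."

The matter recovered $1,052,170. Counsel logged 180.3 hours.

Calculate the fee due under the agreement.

$263,042.50

(a) 25% of $1,052,170 = $263,042.50
(b) 180.3 × $635 = $114,490.50
The greater is (a): $263,042.50.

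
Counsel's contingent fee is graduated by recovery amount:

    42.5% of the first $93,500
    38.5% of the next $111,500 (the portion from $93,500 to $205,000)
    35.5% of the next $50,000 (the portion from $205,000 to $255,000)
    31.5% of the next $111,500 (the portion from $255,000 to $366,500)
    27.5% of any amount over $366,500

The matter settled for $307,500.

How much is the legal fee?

$116,952.50

First $93,500 at 42.5% = $39,737.50
Next $111,500 at 38.5% = $42,927.50
Next $50,000 at 35.5% = $17,750.00
Remaining $52,500 at 31.5% = $16,537.50
Fee: $39,737.50 + $42,927.50 + $17,750.00 + $16,537.50 = $116,952.50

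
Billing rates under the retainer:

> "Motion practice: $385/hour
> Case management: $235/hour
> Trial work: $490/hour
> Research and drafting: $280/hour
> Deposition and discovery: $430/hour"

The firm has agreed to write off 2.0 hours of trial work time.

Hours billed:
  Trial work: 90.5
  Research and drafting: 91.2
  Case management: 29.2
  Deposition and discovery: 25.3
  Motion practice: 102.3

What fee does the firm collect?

Motion practice: 102.3 × $385 = $39,385.50
Case management: 29.2 × $235 = $6,862.00
Trial work: 90.5 × $490 = $44,345.00
Research and drafting: 91.2 × $280 = $25,536.00
Deposition and discovery: 25.3 × $430 = $10,879.00
Subtotal: $127,007.50
Write-off: 2.0 × $490 = $980.00
Total: $127,007.50 − $980.00 = $126,027.50

$126,027.50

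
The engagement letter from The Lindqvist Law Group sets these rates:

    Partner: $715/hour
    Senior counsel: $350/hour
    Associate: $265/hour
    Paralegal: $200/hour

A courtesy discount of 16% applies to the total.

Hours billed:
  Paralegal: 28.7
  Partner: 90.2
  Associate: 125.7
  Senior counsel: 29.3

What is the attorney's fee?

$95,590.74

Partner: 90.2 × $715 = $64,493.00
Senior counsel: 29.3 × $350 = $10,255.00
Associate: 125.7 × $265 = $33,310.50
Paralegal: 28.7 × $200 = $5,740.00
Subtotal: $113,798.50
Less 16% discount: −$18,207.76
Total: $113,798.50 − $18,207.76 = $95,590.74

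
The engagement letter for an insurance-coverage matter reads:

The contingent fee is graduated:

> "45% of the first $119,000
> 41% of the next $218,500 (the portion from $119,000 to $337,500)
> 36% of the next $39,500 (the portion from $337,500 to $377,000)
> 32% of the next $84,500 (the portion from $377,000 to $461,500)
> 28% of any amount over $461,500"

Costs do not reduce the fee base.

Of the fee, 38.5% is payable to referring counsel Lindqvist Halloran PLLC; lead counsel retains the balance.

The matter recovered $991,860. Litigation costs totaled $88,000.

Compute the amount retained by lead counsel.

$204,730.92

Fee base is the gross recovery, $991,860; costs are reimbursed separately.
First $119,000 at 45% = $53,550.00
Next $218,500 at 41% = $89,585.00
Next $39,500 at 36% = $14,220.00
Next $84,500 at 32% = $27,040.00
Remaining $530,360 at 28% = $148,500.80
Fee: $53,550.00 + $89,585.00 + $14,220.00 + $27,040.00 + $148,500.80 = $332,895.80
Referral share: 38.5% of $332,895.80 = $128,164.88; lead counsel retains $332,895.80 − $128,164.88 = $204,730.92.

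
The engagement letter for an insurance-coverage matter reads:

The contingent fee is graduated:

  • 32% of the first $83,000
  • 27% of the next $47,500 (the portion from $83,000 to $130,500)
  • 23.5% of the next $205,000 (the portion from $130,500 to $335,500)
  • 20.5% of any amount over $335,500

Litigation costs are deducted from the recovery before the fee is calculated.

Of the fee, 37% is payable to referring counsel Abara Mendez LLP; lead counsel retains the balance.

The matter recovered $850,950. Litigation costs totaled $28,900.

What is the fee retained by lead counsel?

Fee base (net of costs): $850,950 − $28,900 = $822,050
First $83,000 at 32% = $26,560.00
Next $47,500 at 27% = $12,825.00
Next $205,000 at 23.5% = $48,175.00
Remaining $486,550 at 20.5% = $99,742.75
Fee: $26,560.00 + $12,825.00 + $48,175.00 + $99,742.75 = $187,302.75
Referral share: 37% of $187,302.75 = $69,302.02; lead counsel retains $187,302.75 − $69,302.02 = $118,000.73.

$118,000.73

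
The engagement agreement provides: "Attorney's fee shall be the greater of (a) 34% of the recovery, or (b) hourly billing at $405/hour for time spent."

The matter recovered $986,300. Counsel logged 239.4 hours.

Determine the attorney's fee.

$335,342.00

(a) 34% of $986,300 = $335,342.00
(b) 239.4 × $405 = $96,957.00
The greater is (a): $335,342.00.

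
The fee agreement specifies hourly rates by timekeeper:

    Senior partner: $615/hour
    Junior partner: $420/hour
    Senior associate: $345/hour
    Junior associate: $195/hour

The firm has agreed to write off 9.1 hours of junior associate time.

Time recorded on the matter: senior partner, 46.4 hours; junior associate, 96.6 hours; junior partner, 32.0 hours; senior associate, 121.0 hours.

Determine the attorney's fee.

Senior partner: 46.4 × $615 = $28,536.00
Junior partner: 32.0 × $420 = $13,440.00
Senior associate: 121.0 × $345 = $41,745.00
Junior associate: 96.6 × $195 = $18,837.00
Subtotal: $102,558.00
Write-off: 9.1 × $195 = $1,774.50
Total: $102,558.00 − $1,774.50 = $100,783.50

$100,783.50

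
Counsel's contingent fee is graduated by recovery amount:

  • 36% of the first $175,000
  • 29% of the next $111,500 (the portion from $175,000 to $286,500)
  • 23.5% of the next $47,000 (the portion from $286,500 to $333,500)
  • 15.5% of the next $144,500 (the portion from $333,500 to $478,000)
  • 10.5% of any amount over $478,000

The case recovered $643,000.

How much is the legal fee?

First $175,000 at 36% = $63,000.00
Next $111,500 at 29% = $32,335.00
Next $47,000 at 23.5% = $11,045.00
Next $144,500 at 15.5% = $22,397.50
Remaining $165,000 at 10.5% = $17,325.00
Fee: $63,000.00 + $32,335.00 + $11,045.00 + $22,397.50 + $17,325.00 = $146,102.50

$146,102.50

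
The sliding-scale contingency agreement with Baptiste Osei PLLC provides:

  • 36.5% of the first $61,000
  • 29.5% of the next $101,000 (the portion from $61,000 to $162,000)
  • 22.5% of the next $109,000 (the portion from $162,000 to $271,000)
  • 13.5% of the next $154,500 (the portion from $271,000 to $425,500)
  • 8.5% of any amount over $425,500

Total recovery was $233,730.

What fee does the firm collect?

First $61,000 at 36.5% = $22,265.00
Next $101,000 at 29.5% = $29,795.00
Remaining $71,730 at 22.5% = $16,139.25
Fee: $22,265.00 + $29,795.00 + $16,139.25 = $68,199.25

$68,199.25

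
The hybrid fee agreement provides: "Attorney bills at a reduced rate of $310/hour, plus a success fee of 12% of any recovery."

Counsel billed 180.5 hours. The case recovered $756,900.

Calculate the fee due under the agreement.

Hourly: 180.5 × $310 = $55,955.00
Success fee: 12% of $756,900 = $90,828.00
Total: $55,955.00 + $90,828.00 = $146,783.00

$146,783.00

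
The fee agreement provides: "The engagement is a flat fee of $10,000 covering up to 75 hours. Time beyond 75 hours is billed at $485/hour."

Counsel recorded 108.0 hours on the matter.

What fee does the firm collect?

$26,005.00

Flat fee: $10,000.00
Excess hours: 108.0 − 75 = 33.0
Overrun: 33.0 × $485 = $16,005.00
Total: $10,000.00 + $16,005.00 = $26,005.00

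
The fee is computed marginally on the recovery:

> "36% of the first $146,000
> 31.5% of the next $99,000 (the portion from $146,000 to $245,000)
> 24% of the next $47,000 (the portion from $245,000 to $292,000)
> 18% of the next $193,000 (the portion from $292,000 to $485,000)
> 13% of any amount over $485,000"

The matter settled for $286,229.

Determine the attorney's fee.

First $146,000 at 36% = $52,560.00
Next $99,000 at 31.5% = $31,185.00
Remaining $41,229 at 24% = $9,894.96
Fee: $52,560.00 + $31,185.00 + $9,894.96 = $93,639.96

$93,639.96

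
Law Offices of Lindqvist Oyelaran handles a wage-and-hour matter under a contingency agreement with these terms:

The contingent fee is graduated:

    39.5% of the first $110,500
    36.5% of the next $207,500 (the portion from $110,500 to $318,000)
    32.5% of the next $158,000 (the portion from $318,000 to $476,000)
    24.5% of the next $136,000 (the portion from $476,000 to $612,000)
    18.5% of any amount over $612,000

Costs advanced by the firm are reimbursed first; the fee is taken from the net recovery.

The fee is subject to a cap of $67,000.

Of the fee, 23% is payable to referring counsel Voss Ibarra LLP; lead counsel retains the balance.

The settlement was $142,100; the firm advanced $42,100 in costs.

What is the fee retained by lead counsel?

Fee base (net of costs): $142,100 − $42,100 = $100,000
First $100,000 at 39.5% = $39,500.00
$39,500.00 is under the $67,000 cap.
Referral share: 23% of $39,500.00 = $9,085.00; lead counsel retains $39,500.00 − $9,085.00 = $30,415.00.

$30,415.00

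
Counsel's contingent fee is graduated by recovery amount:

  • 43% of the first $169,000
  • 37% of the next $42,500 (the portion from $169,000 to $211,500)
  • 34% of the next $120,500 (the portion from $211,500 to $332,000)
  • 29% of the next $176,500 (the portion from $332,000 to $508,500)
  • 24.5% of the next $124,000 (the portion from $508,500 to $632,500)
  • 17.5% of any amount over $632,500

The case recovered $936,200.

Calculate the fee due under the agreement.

$264,077.50

First $169,000 at 43% = $72,670.00
Next $42,500 at 37% = $15,725.00
Next $120,500 at 34% = $40,970.00
Next $176,500 at 29% = $51,185.00
Next $124,000 at 24.5% = $30,380.00
Remaining $303,700 at 17.5% = $53,147.50
Fee: $72,670.00 + $15,725.00 + $40,970.00 + $51,185.00 + $30,380.00 + $53,147.50 = $264,077.50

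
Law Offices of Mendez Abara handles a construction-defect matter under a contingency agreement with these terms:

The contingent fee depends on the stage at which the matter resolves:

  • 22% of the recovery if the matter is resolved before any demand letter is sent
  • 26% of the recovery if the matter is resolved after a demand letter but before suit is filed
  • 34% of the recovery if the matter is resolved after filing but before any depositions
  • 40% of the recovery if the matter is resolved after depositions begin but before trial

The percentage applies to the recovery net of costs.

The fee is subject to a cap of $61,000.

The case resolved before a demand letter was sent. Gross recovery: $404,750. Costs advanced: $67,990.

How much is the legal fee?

Fee base (net of costs): $404,750 − $67,990 = $336,760
The matter resolved before a demand letter was sent, so the 22% rate applies.
$336,760 × 22% = $74,087.20
$74,087.20 exceeds the $61,000 cap, so the fee is capped at $61,000.00.

$61,000.00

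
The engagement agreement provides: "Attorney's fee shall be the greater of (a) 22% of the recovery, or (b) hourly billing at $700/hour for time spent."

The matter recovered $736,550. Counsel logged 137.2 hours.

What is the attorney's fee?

(a) 22% of $736,550 = $162,041.00
(b) 137.2 × $700 = $96,040.00
The greater is (a): $162,041.00.

$162,041.00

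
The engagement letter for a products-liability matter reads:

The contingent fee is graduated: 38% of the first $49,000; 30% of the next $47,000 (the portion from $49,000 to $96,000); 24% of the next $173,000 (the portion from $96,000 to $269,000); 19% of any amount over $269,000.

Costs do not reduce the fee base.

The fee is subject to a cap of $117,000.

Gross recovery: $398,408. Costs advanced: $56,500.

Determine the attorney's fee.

Fee base is the gross recovery, $398,408; costs are reimbursed separately.
First $49,000 at 38% = $18,620.00
Next $47,000 at 30% = $14,100.00
Next $173,000 at 24% = $41,520.00
Remaining $129,408 at 19% = $24,587.52
Fee: $18,620.00 + $14,100.00 + $41,520.00 + $24,587.52 = $98,827.52
$98,827.52 is under the $117,000 cap.

$98,827.52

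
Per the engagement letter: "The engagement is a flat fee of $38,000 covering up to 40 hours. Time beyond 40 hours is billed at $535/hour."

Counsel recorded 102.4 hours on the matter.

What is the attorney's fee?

$71,384.00

Flat fee: $38,000.00
Excess hours: 102.4 − 40 = 62.4
Overrun: 62.4 × $535 = $33,384.00
Total: $38,000.00 + $33,384.00 = $71,384.00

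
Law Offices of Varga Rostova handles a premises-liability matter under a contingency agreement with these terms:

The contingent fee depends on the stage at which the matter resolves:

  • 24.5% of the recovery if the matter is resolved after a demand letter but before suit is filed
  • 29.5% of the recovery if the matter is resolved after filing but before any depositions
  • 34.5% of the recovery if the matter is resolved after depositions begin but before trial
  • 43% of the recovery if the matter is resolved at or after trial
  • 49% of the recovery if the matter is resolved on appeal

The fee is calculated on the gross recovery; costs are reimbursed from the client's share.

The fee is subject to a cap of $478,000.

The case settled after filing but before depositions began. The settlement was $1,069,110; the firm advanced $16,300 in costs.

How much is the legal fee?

Fee base is the gross recovery, $1,069,110; costs are reimbursed separately.
The matter settled after filing but before depositions began, so the 29.5% rate applies.
$1,069,110 × 29.5% = $315,387.45
$315,387.45 is under the $478,000 cap.

$315,387.45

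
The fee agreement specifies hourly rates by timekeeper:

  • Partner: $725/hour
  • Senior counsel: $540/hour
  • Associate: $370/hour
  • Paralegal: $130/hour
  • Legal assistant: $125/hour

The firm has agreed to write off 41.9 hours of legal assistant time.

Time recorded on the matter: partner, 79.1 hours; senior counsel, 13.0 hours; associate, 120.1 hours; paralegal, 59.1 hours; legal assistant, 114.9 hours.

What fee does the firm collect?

$125,612.50

Partner: 79.1 × $725 = $57,347.50
Senior counsel: 13.0 × $540 = $7,020.00
Associate: 120.1 × $370 = $44,437.00
Paralegal: 59.1 × $130 = $7,683.00
Legal assistant: 114.9 × $125 = $14,362.50
Subtotal: $130,850.00
Write-off: 41.9 × $125 = $5,237.50
Total: $130,850.00 − $5,237.50 = $125,612.50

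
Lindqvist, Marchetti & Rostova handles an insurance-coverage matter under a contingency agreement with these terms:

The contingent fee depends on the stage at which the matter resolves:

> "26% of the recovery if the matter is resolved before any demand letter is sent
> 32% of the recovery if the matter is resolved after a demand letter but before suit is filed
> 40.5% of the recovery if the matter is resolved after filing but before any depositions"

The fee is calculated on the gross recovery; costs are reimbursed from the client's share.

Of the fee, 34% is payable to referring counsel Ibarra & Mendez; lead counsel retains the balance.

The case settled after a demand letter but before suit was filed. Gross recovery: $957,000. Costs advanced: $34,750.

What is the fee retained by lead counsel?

Fee base is the gross recovery, $957,000; costs are reimbursed separately.
The matter settled after a demand letter but before suit was filed, so the 32% rate applies.
$957,000 × 32% = $306,240.00
Referral share: 34% of $306,240.00 = $104,121.60; lead counsel retains $306,240.00 − $104,121.60 = $202,118.40.

$202,118.40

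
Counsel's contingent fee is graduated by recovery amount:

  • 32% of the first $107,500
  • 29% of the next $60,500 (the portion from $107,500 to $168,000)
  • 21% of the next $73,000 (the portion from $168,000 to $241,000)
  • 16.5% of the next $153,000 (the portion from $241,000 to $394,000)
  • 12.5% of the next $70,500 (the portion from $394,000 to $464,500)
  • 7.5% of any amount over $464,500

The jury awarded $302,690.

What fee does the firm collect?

First $107,500 at 32% = $34,400.00
Next $60,500 at 29% = $17,545.00
Next $73,000 at 21% = $15,330.00
Remaining $61,690 at 16.5% = $10,178.85
Fee: $34,400.00 + $17,545.00 + $15,330.00 + $10,178.85 = $77,453.85

$77,453.85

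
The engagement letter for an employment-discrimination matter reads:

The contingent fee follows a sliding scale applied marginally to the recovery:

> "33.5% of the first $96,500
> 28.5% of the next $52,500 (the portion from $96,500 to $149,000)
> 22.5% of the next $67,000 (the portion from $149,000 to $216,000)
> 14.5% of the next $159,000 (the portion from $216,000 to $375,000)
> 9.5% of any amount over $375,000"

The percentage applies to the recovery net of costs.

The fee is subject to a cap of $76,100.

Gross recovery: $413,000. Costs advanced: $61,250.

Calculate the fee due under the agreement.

Fee base (net of costs): $413,000 − $61,250 = $351,750
First $96,500 at 33.5% = $32,327.50
Next $52,500 at 28.5% = $14,962.50
Next $67,000 at 22.5% = $15,075.00
Remaining $135,750 at 14.5% = $19,683.75
Fee: $32,327.50 + $14,962.50 + $15,075.00 + $19,683.75 = $82,048.75
$82,048.75 exceeds the $76,100 cap, so the fee is capped at $76,100.00.

$76,100.00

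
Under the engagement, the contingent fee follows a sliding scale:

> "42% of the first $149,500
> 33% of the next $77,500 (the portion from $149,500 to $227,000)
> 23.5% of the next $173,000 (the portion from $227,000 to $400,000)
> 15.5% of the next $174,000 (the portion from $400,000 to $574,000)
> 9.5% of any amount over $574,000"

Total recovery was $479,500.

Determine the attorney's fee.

First $149,500 at 42% = $62,790.00
Next $77,500 at 33% = $25,575.00
Next $173,000 at 23.5% = $40,655.00
Remaining $79,500 at 15.5% = $12,322.50
Fee: $62,790.00 + $25,575.00 + $40,655.00 + $12,322.50 = $141,342.50

$141,342.50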